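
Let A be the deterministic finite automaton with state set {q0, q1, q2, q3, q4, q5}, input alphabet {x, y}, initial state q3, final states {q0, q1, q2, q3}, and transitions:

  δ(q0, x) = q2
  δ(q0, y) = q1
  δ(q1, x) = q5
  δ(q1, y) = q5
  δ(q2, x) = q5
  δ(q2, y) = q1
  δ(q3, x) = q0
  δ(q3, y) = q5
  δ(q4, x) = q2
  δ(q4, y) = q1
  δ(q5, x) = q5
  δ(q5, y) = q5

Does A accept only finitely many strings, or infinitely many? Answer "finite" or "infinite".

finite

The useful states (reachable from q3 and able to reach an accepting state) are {q0, q1, q2, q3}.
Restricted to these states the transition graph has no cycle, so every accepting path has bounded length and L is finite.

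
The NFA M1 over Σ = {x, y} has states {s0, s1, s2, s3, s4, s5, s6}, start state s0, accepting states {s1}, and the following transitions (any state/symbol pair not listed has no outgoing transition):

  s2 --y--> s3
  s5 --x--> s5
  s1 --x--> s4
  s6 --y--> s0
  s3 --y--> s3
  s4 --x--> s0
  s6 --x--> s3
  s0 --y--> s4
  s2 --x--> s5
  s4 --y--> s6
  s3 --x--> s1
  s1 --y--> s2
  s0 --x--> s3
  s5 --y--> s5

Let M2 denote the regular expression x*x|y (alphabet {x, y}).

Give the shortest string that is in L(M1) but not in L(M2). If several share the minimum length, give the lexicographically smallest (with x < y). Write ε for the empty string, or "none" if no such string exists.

xyx

The string xyx is accepted by M1 but not by M2.
No shorter string lies in the difference, and xyx is the lexicographically first length-3 string in L(M1) \ L(M2).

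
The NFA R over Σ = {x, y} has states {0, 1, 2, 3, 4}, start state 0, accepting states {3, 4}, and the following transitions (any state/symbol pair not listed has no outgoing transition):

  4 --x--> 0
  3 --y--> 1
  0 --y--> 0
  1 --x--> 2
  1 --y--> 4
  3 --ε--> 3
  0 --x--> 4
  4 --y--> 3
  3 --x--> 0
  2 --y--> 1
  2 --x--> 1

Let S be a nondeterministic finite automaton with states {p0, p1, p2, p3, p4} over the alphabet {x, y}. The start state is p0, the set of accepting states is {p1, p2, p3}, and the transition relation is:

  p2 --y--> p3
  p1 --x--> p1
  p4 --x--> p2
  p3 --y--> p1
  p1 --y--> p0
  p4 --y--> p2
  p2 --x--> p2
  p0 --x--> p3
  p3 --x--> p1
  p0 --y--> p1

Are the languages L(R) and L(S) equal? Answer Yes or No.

No

The string yxy is accepted by R but rejected by S.
So L(R) ≠ L(S).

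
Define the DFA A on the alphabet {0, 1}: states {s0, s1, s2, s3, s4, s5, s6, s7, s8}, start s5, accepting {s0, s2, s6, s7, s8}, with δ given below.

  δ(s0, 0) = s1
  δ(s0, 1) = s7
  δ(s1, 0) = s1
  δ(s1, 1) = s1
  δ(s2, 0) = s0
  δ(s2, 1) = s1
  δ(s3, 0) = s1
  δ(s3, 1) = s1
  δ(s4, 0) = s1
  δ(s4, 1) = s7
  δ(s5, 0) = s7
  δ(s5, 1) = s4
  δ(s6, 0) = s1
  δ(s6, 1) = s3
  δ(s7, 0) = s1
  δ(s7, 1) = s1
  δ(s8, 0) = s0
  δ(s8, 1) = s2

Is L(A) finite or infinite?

finite

The useful states (reachable from s5 and able to reach an accepting state) are {s4, s5, s7}.
Restricted to these states the transition graph has no cycle, so every accepting path has bounded length and L is finite.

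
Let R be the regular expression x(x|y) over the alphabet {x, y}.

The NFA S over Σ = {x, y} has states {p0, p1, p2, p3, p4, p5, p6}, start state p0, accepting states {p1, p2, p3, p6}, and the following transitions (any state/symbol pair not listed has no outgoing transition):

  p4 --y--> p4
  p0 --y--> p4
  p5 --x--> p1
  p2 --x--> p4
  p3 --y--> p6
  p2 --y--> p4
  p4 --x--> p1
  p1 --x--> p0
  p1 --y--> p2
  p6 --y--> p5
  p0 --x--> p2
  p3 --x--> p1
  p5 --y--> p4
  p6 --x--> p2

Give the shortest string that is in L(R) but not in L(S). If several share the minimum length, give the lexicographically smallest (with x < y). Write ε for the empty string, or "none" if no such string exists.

xx

The string xx is accepted by R but not by S.
No shorter string lies in the difference, and xx is the lexicographically first length-2 string in L(R) \ L(S).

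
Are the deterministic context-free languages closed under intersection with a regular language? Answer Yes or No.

Run the DPDA and a DFA for the regular language in lock-step (product of the two finite controls, one shared stack, the DFA component advancing only on genuine input moves); the result is still deterministic and accepts when both components accept.
So the deterministic context-free languages are closed under intersection with a regular language.

Yes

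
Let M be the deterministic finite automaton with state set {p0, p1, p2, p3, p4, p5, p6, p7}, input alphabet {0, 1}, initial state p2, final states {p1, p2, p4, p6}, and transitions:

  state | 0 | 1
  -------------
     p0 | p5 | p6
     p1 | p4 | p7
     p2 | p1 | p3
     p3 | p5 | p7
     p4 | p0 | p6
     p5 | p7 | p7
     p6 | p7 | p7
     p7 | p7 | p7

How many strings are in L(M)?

5

The useful subgraph on states {p0, p1, p2, p4, p6} is acyclic, so L(M) is finite; the longest accepting path visits 5 useful states, giving maximum string length 4.
Counting accepting paths from p2 by length: 1 of length 0, 1 of length 1, 1 of length 2, 1 of length 3, 1 of length 4. Total 5.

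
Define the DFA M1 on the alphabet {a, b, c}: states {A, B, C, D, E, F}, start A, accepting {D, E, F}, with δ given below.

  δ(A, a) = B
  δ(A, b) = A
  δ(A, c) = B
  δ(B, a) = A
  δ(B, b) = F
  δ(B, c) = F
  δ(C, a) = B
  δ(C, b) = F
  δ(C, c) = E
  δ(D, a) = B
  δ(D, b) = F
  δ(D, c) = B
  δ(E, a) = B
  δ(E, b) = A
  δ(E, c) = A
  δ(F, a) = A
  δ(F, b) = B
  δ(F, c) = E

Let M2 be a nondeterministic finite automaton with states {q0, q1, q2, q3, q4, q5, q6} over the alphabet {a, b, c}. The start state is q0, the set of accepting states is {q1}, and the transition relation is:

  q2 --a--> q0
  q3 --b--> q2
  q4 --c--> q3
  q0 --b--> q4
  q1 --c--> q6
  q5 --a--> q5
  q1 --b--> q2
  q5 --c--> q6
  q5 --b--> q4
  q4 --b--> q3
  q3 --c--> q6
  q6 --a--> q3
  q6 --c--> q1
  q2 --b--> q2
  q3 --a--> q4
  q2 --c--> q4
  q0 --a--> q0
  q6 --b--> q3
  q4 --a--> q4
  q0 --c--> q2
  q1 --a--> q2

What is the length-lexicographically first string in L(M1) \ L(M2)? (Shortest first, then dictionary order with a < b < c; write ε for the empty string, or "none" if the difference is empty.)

ab

The string ab is accepted by M1 but not by M2.
No shorter string lies in the difference, and ab is the lexicographically first length-2 string in L(M1) \ L(M2).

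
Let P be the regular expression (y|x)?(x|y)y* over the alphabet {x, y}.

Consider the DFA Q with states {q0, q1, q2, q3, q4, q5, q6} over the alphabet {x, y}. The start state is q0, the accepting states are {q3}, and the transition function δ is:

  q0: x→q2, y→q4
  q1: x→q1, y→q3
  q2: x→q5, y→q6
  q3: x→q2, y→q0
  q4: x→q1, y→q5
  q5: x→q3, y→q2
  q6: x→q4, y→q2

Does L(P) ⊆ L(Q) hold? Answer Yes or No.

The string x is in L(P) but not in L(Q).
So L(P) ⊄ L(Q).

No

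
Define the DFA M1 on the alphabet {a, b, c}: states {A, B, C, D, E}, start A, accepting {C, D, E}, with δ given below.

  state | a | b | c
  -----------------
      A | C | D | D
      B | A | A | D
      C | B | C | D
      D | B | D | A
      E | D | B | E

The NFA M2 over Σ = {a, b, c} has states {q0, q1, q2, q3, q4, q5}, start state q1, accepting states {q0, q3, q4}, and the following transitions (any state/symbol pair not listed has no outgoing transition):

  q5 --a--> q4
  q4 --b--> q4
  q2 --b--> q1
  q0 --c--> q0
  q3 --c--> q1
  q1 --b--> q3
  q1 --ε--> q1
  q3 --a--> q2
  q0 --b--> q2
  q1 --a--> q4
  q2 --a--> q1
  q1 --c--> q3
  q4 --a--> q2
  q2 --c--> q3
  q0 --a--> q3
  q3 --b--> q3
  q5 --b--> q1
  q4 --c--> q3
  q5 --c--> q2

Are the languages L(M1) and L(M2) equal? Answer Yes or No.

Exploring the product automaton M1 × M2 from the start pair (A, q1), following both machines on each input symbol, reaches 4 state pairs: (A, q1), (C, q4), (D, q3), (B, q2).
M1 accepts in {C, D, E} and M2 accepts in {q0, q3, q4}. In every reachable pair the two components are either both accepting — (C, q4), (D, q3) — or both non-accepting, so no string is accepted by exactly one of the machines: L(M1) \ L(M2) and L(M2) \ L(M1) are both empty.
Hence every string is accepted by M1 iff it is accepted by M2, and the two languages coincide.

Yes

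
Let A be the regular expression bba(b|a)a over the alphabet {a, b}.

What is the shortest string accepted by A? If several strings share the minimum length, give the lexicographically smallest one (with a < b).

By inspection of the expression, no string of length less than 5 matches, and bbaaa is the lexicographically first match of length 5.

bbaaa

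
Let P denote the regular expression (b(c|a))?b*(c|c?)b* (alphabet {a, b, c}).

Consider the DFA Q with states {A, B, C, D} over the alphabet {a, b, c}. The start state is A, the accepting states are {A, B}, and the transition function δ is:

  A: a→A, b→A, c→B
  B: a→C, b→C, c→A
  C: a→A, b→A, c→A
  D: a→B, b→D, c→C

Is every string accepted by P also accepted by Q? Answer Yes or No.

No

The string cb is in L(P) but not in L(Q).
So L(P) ⊄ L(Q).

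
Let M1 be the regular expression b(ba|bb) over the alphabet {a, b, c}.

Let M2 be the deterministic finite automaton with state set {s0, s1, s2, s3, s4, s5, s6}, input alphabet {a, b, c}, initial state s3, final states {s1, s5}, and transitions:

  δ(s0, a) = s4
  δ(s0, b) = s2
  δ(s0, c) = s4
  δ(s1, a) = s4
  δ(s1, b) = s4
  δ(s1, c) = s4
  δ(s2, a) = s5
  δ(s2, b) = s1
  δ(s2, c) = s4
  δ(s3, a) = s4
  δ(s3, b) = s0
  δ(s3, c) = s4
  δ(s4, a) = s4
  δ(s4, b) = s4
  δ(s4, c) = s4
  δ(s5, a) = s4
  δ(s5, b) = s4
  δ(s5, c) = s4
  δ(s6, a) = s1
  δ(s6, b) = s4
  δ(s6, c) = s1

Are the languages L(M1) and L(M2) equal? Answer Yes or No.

Converting the expression M1 to a DFA (subset construction, then merging equivalent states) gives the minimal DFA with states {r0, r1, r2, r3, r4}, start state r0, accepting states {r4} and transitions r0: a→r1, b→r2, c→r1; r1: a→r1, b→r1, c→r1; r2: a→r1, b→r3, c→r1; r3: a→r4, b→r4, c→r1; r4: a→r1, b→r1, c→r1.
Exploring the product automaton M1 × M2 from the start pair (r0, s3), following both machines on each input symbol, reaches 6 state pairs: (r0, s3), (r1, s4), (r2, s0), (r3, s2), (r4, s5), (r4, s1).
M1 accepts in {r4} and M2 accepts in {s1, s5}. In every reachable pair the two components are either both accepting — (r4, s5), (r4, s1) — or both non-accepting, so no string is accepted by exactly one of the machines: L(M1) \ L(M2) and L(M2) \ L(M1) are both empty.
Hence every string is accepted by M1 iff it is accepted by M2, and the two languages coincide.

Yes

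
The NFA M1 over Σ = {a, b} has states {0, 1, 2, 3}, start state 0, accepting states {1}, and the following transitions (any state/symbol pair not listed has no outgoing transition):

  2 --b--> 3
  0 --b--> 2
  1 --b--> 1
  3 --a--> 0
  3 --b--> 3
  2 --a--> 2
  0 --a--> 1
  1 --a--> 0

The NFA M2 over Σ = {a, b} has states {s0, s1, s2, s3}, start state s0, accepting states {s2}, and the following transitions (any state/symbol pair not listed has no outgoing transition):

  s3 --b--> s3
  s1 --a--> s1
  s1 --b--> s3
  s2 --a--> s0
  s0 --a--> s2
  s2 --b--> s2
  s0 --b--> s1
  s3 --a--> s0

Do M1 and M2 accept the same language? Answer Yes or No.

Exploring the product automaton M1 × M2 from the start pair (0, s0), following both machines on each input symbol, reaches 4 state pairs: (0, s0), (1, s2), (2, s1), (3, s3).
M1 accepts in {1} and M2 accepts in {s2}. In every reachable pair the two components are either both accepting — (1, s2) — or both non-accepting, so no string is accepted by exactly one of the machines: L(M1) \ L(M2) and L(M2) \ L(M1) are both empty.
Hence every string is accepted by M1 iff it is accepted by M2, and the two languages coincide.

Yes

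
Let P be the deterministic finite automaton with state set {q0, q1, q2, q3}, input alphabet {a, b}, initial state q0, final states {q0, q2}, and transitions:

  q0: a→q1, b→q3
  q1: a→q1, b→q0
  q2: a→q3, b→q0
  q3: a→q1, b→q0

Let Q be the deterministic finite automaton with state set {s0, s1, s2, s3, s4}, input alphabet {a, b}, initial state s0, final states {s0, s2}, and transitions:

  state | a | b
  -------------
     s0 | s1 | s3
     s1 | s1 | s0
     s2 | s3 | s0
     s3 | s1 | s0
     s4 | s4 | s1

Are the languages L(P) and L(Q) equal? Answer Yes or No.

Yes

Exploring the product automaton P × Q from the start pair (q0, s0), following both machines on each input symbol, reaches 3 state pairs: (q0, s0), (q1, s1), (q3, s3).
P accepts in {q0, q2} and Q accepts in {s0, s2}. In every reachable pair the two components are either both accepting — (q0, s0) — or both non-accepting, so no string is accepted by exactly one of the machines: L(P) \ L(Q) and L(Q) \ L(P) are both empty.
Hence every string is accepted by P iff it is accepted by Q, and the two languages coincide.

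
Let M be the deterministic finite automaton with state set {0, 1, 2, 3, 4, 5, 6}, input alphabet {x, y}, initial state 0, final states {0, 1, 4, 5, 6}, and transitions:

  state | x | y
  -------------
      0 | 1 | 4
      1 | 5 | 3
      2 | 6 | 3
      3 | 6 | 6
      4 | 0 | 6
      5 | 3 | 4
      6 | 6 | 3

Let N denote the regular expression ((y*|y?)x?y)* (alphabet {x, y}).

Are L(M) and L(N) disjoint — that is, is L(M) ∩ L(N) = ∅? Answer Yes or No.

No

The empty string ε is accepted by both M and N.
Hence L(M) ∩ L(N) ≠ ∅.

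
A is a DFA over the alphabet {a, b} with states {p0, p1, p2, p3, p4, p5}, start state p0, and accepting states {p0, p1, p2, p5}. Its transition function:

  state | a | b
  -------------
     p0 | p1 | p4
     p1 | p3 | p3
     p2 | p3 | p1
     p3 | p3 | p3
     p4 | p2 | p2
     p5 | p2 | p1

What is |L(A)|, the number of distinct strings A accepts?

The useful subgraph on states {p0, p1, p2, p4} is acyclic, so L(A) is finite; the longest accepting path visits 4 useful states, giving maximum string length 3.
Counting accepting paths from p0 by length: 1 of length 0, 1 of length 1, 2 of length 2, 2 of length 3. Total 6.

6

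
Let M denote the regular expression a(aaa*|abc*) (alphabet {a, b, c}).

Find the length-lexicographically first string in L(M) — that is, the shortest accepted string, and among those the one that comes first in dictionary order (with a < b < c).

aaa

By inspection of the expression, no string of length less than 3 matches, and aaa is the lexicographically first match of length 3.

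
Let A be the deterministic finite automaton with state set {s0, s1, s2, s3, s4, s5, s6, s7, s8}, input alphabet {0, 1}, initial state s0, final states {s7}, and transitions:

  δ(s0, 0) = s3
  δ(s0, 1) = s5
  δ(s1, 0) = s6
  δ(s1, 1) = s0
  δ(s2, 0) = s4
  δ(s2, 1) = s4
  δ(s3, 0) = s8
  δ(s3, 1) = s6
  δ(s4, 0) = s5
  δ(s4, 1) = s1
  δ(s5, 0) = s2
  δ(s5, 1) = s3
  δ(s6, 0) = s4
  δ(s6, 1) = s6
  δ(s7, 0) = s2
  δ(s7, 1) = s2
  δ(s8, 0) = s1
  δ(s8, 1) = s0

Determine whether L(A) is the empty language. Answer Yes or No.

The states reachable from the start state are {s0, s1, s2, s3, s4, s5, s6, s8}.
None of the accepting states {s7} is reachable, so no string is accepted and L(A) = ∅.

Yes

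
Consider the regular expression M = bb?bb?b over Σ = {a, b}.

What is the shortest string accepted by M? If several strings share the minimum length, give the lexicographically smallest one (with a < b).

By inspection of the expression, no string of length less than 3 matches, and bbb is the lexicographically first match of length 3.

bbb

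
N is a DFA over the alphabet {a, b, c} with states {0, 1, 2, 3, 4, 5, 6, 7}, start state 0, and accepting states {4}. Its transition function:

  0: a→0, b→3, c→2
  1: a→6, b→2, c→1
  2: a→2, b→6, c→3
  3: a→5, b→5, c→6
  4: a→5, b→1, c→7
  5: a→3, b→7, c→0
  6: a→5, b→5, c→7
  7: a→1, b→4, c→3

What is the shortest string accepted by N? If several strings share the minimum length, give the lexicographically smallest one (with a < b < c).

A breadth-first search from 0 reaches an accepting state first via the path 0 → 3 → 5 → 7 → 4 on input babb.
No string of length < 4 is accepted (BFS exhausts all shorter strings without reaching an accepting state), and babb is the lexicographically least accepting string of length 4.

babb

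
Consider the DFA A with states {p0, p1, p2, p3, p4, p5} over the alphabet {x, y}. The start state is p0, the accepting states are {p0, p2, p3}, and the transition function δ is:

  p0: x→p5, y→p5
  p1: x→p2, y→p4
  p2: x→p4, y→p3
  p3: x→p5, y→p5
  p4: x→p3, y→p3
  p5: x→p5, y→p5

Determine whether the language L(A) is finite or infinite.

The useful states (reachable from p0 and able to reach an accepting state) are {p0}.
Restricted to these states the transition graph has no cycle, so every accepting path has bounded length and L is finite.

finite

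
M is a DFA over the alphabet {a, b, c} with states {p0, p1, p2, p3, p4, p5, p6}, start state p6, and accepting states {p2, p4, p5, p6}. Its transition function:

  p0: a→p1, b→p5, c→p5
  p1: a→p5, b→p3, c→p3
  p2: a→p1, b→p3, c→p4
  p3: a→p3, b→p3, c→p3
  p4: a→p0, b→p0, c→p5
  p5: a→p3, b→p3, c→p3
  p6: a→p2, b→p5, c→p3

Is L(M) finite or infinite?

The useful states (reachable from p6 and able to reach an accepting state) are {p0, p1, p2, p4, p5, p6}.
Restricted to these states the transition graph has no cycle, so every accepting path has bounded length and L is finite.

finite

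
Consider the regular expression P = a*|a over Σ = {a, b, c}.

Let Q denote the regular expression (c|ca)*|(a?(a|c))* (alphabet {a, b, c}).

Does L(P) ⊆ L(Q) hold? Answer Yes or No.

Converting the expression P to a DFA (subset construction, then merging equivalent states) gives the minimal DFA with states {p0, p1}, start state p0, accepting states {p0} and transitions p0: a→p0, b→p1, c→p1; p1: a→p1, b→p1, c→p1.
Converting the expression Q to a DFA (subset construction, then merging equivalent states) gives the minimal DFA with states {q0, q1}, start state q0, accepting states {q0} and transitions q0: a→q0, b→q1, c→q0; q1: a→q1, b→q1, c→q1.
Exploring the product automaton P × Q from the start pair (p0, q0), following both machines on each input symbol, reaches 3 state pairs: (p0, q0), (p1, q1), (p1, q0).
P accepts in {p0} and Q accepts in {q0}. The reachable pairs whose P-component is accepting are (p0, q0); in each of them the Q-component is accepting too, so the product for L(P) \ L(Q) (P-component accepting, Q-component rejecting) has no reachable accepting pair and the difference is empty.
Hence every string in L(P) is also in L(Q).

Yes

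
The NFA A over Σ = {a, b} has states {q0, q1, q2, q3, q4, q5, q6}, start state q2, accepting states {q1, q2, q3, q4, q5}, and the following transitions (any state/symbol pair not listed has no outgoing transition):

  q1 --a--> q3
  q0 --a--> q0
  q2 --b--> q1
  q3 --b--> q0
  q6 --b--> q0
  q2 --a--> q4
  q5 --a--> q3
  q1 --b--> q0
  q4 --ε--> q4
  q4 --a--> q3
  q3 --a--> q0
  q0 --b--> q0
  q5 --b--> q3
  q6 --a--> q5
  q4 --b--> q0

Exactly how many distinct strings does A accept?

5

The useful subgraph on states {q1, q2, q3, q4} is acyclic, so L(A) is finite; the longest accepting path visits 3 useful states, giving maximum string length 2.
Counting accepting paths from q2 by length: 1 of length 0, 2 of length 1, 2 of length 2. Total 5.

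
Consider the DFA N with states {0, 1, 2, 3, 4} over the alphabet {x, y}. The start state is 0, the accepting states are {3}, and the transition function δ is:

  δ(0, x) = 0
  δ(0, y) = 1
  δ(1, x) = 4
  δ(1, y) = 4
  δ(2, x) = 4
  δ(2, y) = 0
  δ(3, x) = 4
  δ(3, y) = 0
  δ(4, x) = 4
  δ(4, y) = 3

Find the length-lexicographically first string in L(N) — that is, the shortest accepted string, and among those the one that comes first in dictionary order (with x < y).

yxy

A breadth-first search from 0 reaches an accepting state first via the path 0 → 1 → 4 → 3 on input yxy.
No string of length < 3 is accepted (BFS exhausts all shorter strings without reaching an accepting state), and yxy is the lexicographically least accepting string of length 3.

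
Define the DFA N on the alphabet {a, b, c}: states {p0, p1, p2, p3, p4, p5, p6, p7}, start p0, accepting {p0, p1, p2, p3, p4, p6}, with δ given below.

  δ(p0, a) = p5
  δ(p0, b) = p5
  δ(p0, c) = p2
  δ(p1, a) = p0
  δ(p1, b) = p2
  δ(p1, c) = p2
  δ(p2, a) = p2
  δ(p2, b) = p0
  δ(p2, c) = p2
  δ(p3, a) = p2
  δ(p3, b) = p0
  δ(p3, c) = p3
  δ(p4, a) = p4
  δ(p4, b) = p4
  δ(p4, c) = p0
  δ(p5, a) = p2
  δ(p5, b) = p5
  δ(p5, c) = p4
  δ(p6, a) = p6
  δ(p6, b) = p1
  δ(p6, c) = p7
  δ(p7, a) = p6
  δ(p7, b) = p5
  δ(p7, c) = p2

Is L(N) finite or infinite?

infinite

State p0 is reachable from the start and can reach an accepting state, and it lies on the cycle p0 → p2 → p0.
Traversing that cycle any number of times yields accepted strings of unbounded length, so the language is infinite.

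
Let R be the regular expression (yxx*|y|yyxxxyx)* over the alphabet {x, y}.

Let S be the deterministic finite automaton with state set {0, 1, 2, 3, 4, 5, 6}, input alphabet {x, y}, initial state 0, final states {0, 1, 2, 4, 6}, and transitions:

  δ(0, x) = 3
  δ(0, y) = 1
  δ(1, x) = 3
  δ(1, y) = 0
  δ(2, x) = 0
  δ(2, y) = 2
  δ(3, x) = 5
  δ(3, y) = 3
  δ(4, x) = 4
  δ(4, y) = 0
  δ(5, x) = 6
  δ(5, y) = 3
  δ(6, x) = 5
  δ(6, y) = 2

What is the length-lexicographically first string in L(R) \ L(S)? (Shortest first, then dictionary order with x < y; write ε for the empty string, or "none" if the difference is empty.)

The string yx is accepted by R but not by S.
No shorter string lies in the difference, and yx is the lexicographically first length-2 string in L(R) \ L(S).

yx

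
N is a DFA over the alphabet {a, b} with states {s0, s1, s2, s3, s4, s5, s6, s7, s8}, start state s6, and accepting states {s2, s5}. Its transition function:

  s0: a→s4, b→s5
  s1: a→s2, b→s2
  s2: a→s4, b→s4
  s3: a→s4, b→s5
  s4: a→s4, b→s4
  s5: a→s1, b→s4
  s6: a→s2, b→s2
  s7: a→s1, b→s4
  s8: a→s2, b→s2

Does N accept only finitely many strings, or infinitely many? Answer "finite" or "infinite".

finite

The useful states (reachable from s6 and able to reach an accepting state) are {s2, s6}.
Restricted to these states the transition graph has no cycle, so every accepting path has bounded length and L is finite.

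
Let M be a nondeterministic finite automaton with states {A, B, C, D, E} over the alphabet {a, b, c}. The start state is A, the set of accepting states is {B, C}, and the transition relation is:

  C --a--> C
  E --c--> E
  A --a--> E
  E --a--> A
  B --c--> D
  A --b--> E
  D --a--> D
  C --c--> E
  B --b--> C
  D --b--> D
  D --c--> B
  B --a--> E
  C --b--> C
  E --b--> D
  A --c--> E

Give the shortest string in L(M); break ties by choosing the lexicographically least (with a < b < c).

abc

A breadth-first search from A reaches an accepting state first via the path A → E → D → B on input abc.
No string of length < 3 is accepted (BFS exhausts all shorter strings without reaching an accepting state), and abc is the lexicographically least accepting string of length 3.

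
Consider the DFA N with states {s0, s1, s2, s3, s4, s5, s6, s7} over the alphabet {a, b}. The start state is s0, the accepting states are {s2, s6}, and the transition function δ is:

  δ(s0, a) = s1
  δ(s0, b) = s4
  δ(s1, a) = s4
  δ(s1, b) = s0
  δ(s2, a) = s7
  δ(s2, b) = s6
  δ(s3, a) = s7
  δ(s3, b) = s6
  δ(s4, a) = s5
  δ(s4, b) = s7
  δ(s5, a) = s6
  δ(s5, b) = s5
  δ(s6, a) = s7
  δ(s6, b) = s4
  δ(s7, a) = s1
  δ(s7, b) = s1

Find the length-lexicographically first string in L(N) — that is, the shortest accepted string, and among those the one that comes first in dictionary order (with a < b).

baa

A breadth-first search from s0 reaches an accepting state first via the path s0 → s4 → s5 → s6 on input baa.
No string of length < 3 is accepted (BFS exhausts all shorter strings without reaching an accepting state), and baa is the lexicographically least accepting string of length 3.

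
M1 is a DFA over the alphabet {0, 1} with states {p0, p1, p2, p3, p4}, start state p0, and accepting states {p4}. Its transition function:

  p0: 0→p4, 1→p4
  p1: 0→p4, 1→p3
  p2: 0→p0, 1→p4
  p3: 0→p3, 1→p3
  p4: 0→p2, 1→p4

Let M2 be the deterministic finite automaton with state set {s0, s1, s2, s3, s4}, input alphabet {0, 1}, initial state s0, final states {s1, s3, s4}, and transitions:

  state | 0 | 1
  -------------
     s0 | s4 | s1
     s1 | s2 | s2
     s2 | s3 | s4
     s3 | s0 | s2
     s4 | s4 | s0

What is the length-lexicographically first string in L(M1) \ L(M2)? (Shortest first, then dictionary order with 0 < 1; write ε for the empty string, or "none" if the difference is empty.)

01

The string 01 is accepted by M1 but not by M2.
No shorter string lies in the difference, and 01 is the lexicographically first length-2 string in L(M1) \ L(M2).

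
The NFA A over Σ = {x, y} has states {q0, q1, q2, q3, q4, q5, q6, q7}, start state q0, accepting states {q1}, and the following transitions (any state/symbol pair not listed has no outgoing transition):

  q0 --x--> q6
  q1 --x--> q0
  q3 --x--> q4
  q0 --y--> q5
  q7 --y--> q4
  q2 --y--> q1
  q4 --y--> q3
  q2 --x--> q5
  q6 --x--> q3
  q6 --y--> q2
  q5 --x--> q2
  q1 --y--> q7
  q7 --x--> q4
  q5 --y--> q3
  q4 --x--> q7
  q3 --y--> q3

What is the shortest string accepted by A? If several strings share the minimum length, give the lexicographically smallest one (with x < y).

A breadth-first search from q0 reaches an accepting state first via the path q0 → q6 → q2 → q1 on input xyy.
No string of length < 3 is accepted (BFS exhausts all shorter strings without reaching an accepting state), and xyy is the lexicographically least accepting string of length 3.

xyy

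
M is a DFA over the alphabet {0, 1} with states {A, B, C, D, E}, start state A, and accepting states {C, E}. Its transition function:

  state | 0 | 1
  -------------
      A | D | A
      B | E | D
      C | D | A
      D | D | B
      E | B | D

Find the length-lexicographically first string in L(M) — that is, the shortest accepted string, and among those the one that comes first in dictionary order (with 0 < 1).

010

A breadth-first search from A reaches an accepting state first via the path A → D → B → E on input 010.
No string of length < 3 is accepted (BFS exhausts all shorter strings without reaching an accepting state), and 010 is the lexicographically least accepting string of length 3.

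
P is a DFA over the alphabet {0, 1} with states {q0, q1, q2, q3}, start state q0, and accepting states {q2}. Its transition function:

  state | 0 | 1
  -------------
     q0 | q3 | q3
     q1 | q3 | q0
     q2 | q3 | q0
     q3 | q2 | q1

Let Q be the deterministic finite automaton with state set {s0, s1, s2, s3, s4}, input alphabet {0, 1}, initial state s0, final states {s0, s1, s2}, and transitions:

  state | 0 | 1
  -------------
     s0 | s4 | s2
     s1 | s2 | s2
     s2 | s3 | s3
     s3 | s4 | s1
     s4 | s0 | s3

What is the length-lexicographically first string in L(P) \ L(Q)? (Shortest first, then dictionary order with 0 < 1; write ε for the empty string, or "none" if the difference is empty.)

10

The string 10 is accepted by P but not by Q.
No shorter string lies in the difference, and 10 is the lexicographically first length-2 string in L(P) \ L(Q).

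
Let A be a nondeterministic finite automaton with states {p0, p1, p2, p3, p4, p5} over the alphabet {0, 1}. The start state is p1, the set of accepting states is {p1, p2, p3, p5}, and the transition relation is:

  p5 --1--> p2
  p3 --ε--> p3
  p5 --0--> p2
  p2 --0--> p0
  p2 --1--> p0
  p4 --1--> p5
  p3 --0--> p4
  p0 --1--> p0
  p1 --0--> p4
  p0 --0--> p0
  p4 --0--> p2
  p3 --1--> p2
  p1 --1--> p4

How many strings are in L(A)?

9

The useful subgraph on states {p1, p2, p4, p5} is acyclic, so L(A) is finite; the longest accepting path visits 4 useful states, giving maximum string length 3.
Counting accepting paths from p1 by length: 1 of length 0, 4 of length 2, 4 of length 3. Total 9.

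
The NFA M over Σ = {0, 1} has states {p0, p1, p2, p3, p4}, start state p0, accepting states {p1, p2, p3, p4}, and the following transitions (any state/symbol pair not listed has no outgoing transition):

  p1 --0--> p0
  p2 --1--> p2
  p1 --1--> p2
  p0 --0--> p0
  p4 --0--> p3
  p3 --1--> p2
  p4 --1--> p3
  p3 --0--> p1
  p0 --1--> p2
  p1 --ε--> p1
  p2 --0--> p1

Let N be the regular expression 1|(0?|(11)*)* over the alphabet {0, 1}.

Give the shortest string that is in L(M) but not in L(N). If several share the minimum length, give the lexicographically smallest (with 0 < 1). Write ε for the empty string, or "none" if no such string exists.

01

The string 01 is accepted by M but not by N.
No shorter string lies in the difference, and 01 is the lexicographically first length-2 string in L(M) \ L(N).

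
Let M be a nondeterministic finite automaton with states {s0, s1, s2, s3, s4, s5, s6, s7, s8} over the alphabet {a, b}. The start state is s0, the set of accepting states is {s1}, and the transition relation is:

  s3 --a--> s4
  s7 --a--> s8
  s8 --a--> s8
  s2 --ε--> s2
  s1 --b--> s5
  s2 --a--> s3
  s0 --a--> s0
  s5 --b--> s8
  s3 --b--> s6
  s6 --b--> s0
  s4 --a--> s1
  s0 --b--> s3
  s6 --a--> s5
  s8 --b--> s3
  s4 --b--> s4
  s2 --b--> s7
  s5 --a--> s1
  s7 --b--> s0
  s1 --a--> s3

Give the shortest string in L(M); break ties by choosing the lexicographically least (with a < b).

A breadth-first search from s0 reaches an accepting state first via the path s0 → s3 → s4 → s1 on input baa.
No string of length < 3 is accepted (BFS exhausts all shorter strings without reaching an accepting state), and baa is the lexicographically least accepting string of length 3.

baa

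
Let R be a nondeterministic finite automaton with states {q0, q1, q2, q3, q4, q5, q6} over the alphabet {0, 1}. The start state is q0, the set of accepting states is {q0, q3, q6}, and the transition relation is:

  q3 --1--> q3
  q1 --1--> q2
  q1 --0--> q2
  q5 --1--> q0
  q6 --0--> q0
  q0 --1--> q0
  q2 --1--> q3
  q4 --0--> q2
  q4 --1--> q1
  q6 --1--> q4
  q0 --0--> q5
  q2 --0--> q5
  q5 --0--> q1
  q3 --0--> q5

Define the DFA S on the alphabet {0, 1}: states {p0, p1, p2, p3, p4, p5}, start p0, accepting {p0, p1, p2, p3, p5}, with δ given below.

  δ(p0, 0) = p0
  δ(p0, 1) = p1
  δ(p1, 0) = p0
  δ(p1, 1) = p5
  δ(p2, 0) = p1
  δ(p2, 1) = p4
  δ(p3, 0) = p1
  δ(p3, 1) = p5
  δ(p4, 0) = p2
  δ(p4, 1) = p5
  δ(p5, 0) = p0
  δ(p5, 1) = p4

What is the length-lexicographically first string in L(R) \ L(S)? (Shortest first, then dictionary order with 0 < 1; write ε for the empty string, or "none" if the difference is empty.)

111

The string 111 is accepted by R but not by S.
No shorter string lies in the difference, and 111 is the lexicographically first length-3 string in L(R) \ L(S).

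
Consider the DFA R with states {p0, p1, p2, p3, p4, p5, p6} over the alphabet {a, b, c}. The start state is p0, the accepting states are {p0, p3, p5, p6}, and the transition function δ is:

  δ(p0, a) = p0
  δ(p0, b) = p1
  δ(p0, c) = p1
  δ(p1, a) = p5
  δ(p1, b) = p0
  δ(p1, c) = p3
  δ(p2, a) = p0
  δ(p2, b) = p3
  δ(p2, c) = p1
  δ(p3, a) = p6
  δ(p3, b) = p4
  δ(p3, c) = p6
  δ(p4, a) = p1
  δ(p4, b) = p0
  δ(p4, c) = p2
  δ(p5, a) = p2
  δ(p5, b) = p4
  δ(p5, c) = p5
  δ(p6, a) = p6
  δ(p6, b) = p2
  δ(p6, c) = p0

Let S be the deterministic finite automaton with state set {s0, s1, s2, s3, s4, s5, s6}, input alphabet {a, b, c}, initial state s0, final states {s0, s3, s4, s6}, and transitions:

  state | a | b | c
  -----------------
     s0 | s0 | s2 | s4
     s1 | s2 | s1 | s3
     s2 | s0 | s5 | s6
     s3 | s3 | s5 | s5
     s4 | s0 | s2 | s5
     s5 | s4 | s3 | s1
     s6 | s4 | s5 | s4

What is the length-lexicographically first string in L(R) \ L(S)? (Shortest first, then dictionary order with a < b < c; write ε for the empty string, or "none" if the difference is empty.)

bb

The string bb is accepted by R but not by S.
No shorter string lies in the difference, and bb is the lexicographically first length-2 string in L(R) \ L(S).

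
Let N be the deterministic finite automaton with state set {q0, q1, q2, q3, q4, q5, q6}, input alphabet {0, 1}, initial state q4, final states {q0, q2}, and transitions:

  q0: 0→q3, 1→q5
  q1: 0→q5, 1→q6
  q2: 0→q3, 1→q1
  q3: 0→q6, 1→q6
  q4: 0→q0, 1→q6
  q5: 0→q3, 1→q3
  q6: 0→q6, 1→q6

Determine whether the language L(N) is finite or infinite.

finite

The useful states (reachable from q4 and able to reach an accepting state) are {q0, q4}.
Restricted to these states the transition graph has no cycle, so every accepting path has bounded length and L is finite.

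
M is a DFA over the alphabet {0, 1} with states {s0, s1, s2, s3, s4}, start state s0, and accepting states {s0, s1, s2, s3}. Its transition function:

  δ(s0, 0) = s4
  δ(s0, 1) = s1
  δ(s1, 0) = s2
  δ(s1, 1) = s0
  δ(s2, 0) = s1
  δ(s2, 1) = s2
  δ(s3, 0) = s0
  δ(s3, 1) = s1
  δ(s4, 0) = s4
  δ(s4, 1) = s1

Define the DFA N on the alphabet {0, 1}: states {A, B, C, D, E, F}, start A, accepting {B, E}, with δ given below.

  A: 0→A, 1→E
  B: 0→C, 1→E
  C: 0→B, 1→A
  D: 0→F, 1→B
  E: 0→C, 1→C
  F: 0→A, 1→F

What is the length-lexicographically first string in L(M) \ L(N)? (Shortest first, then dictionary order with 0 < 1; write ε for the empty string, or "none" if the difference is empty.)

ε

The empty string ε is accepted by M but not by N.
Since ε is the unique shortest string, it is the required witness.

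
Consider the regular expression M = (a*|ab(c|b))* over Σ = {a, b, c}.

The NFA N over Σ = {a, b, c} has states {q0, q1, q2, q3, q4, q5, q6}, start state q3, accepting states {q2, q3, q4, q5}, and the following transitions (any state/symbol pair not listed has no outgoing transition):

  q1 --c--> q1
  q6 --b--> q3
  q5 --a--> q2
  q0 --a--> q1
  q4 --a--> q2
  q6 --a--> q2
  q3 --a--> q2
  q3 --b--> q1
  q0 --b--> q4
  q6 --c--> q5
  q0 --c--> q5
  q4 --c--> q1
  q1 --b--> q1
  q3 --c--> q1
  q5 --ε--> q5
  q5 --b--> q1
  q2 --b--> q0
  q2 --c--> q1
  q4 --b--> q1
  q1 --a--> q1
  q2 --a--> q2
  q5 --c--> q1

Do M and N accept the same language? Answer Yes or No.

Converting the expression M to a DFA (subset construction, then merging equivalent states) gives the minimal DFA with states {m0, m1, m2, m3}, start state m0, accepting states {m0, m1} and transitions m0: a→m1, b→m2, c→m2; m1: a→m1, b→m3, c→m2; m2: a→m2, b→m2, c→m2; m3: a→m2, b→m0, c→m0.
Exploring the product automaton M × N from the start pair (m0, q3), following both machines on each input symbol, reaches 6 state pairs: (m0, q3), (m1, q2), (m2, q1), (m3, q0), (m0, q4), (m0, q5).
M accepts in {m0, m1} and N accepts in {q2, q3, q4, q5}. In every reachable pair the two components are either both accepting — (m0, q3), (m1, q2), (m0, q4), (m0, q5) — or both non-accepting, so no string is accepted by exactly one of the machines: L(M) \ L(N) and L(N) \ L(M) are both empty.
Hence every string is accepted by M iff it is accepted by N, and the two languages coincide.

Yes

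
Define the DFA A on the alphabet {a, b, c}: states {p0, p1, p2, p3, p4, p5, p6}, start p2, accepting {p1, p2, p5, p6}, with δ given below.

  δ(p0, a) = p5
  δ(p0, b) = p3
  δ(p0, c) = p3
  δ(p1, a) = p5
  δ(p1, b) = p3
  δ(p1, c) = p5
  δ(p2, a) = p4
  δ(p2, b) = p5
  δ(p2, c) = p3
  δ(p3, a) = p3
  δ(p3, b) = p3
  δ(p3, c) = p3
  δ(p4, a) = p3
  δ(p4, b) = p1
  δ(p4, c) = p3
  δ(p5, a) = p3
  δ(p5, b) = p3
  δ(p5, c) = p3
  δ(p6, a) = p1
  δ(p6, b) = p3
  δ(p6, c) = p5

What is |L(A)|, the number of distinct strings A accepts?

The useful subgraph on states {p1, p2, p4, p5} is acyclic, so L(A) is finite; the longest accepting path visits 4 useful states, giving maximum string length 3.
Counting accepting paths from p2 by length: 1 of length 0, 1 of length 1, 1 of length 2, 2 of length 3. Total 5.

5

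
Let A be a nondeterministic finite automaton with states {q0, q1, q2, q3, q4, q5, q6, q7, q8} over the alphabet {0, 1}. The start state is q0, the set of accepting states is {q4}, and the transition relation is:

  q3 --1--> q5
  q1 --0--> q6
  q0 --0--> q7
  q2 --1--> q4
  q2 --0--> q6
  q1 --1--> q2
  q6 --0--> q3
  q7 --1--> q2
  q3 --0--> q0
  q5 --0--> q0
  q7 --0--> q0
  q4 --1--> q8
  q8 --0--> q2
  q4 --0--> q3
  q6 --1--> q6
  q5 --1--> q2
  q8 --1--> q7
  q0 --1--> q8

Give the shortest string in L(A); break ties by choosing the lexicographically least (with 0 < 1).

A breadth-first search from q0 reaches an accepting state first via the path q0 → q7 → q2 → q4 on input 011.
No string of length < 3 is accepted (BFS exhausts all shorter strings without reaching an accepting state), and 011 is the lexicographically least accepting string of length 3.

011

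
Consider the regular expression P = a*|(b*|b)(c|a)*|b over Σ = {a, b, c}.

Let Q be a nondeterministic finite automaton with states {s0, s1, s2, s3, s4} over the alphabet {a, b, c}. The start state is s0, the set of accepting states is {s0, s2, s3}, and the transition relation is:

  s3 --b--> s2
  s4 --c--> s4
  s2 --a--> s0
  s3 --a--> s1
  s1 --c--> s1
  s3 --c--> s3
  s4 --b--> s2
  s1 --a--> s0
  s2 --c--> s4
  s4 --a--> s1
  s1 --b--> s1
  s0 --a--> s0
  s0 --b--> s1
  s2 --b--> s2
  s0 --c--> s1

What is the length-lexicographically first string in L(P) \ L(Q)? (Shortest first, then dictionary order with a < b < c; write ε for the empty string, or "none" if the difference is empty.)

b

The string b is accepted by P but not by Q.
No shorter string lies in the difference, and b is the lexicographically first length-1 string in L(P) \ L(Q).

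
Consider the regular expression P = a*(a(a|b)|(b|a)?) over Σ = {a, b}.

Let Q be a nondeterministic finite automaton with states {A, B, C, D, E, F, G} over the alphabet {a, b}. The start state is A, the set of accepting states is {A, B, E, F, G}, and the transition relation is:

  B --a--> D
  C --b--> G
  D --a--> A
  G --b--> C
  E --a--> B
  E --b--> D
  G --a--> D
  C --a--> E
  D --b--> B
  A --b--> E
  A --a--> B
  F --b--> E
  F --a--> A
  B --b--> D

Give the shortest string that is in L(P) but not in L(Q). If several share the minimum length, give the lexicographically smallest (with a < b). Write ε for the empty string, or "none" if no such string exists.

The string aa is accepted by P but not by Q.
No shorter string lies in the difference, and aa is the lexicographically first length-2 string in L(P) \ L(Q).

aa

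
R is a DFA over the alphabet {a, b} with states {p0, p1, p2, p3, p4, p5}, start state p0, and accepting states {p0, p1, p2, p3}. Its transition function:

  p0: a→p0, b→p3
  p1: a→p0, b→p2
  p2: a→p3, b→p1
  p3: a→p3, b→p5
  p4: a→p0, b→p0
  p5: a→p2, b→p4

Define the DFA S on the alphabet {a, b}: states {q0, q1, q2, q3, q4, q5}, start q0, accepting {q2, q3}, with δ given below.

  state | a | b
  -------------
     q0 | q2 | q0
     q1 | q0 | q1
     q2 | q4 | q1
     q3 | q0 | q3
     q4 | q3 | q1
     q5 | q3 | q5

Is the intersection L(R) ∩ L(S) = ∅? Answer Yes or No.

No

The string a is accepted by both R and S.
Hence L(R) ∩ L(S) ≠ ∅.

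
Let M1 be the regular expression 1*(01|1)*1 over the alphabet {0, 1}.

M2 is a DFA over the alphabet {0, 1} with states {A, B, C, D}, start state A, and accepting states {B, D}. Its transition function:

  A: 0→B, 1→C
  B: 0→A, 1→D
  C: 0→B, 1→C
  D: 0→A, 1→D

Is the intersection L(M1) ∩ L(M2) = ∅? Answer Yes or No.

No

The string 011 is accepted by both M1 and M2.
Hence L(M1) ∩ L(M2) ≠ ∅.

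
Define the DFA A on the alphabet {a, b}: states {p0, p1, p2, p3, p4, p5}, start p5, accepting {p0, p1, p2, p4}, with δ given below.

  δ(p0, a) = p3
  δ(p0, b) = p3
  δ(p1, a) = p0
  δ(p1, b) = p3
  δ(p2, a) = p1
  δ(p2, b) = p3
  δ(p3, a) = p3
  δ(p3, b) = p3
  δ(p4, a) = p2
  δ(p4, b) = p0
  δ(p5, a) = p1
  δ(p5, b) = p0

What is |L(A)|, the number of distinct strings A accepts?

3

The useful subgraph on states {p0, p1, p5} is acyclic, so L(A) is finite; the longest accepting path visits 3 useful states, giving maximum string length 2.
Counting accepting paths from p5 by length: 2 of length 1, 1 of length 2. Total 3.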